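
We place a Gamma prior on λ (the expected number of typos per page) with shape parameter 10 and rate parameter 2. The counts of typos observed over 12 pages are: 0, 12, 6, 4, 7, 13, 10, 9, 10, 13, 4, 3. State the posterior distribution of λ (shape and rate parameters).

The Poisson likelihood adds the total count to the shape and the number of exposure periods to the rate. Here ∑xᵢ = 91 and n = 12, so shape 10→101 and rate 2→14.

Posterior: Gamma(shape=101, rate=14)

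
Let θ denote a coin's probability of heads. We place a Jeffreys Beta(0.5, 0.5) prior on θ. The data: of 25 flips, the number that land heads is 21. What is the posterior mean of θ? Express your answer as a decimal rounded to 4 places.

The binomial likelihood is conjugate to the Beta prior: with 21 successes and 4 failures, the posterior is Beta(0.5+21, 0.5+4) = Beta(21.5, 4.5).
E[θ | data] = 21.5/(21.5+4.5) = 0.8269.

Posterior mean ≈ 0.8269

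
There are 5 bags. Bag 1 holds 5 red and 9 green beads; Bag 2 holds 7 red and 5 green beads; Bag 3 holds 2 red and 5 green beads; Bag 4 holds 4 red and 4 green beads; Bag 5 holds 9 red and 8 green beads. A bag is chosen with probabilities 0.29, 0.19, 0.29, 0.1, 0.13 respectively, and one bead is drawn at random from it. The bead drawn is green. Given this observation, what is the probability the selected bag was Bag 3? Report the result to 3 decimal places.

Tabulate prior·likelihood by source: [1] prior 0.29, lik 0.6429, product 0.1864; [2] prior 0.19, lik 0.4167, product 0.07917; [3] prior 0.29, lik 0.7143, product 0.2071; [4] prior 0.1, lik 0.5, product 0.05000; [5] prior 0.13, lik 0.4706, product 0.06118.
Normalizing constant = 0.58391; the posterior for Bag 3 is its product over the sum, 0.2071/0.58391 = 0.355.

Posterior probability ≈ 0.355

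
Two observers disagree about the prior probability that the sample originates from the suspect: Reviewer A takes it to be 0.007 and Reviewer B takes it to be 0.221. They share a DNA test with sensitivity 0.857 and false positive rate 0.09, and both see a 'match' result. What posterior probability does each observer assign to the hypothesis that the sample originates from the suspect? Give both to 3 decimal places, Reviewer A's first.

The likelihood ratio for a 'match' result is 0.857/0.09 = 9.5222.
Reviewer A: prior odds 0.007/0.993 = 0.0070493; posterior odds 0.067125; posterior probability 0.063.
Reviewer B: prior odds 0.221/0.779 = 0.28370; posterior odds 2.7014; posterior probability 0.730.

Reviewer A: 0.063; Reviewer B: 0.730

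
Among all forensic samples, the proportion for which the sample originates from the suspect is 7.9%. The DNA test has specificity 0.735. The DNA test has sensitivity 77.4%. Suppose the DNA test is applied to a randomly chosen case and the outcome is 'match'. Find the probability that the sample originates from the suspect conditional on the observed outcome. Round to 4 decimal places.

Let H be the event that the sample originates from the suspect. P(H) = 0.079, so P(¬H) = 0.921. With E the 'match' result, P(E|H) = 0.774 and P(E|¬H) = 0.265.
P(E) = 0.774·0.079 + 0.265·0.921 = 0.061146 + 0.24407 = 0.30521.
By Bayes' theorem, P(H|E) = 0.061146 / 0.30521 = 0.2003.

P(H | E) ≈ 0.2003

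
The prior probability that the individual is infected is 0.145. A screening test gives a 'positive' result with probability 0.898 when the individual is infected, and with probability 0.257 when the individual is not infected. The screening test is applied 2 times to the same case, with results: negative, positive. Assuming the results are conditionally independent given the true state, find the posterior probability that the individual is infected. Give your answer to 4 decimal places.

Posterior P(H) ≈ 0.0752

With H the event that the individual is infected, the joint likelihood of the observed sequence is P(data|H) = 0.102·0.898 = 0.091596 and P(data|¬H) = 0.743·0.257 = 0.19095.
Bayes: P(H|data) = 0.145·0.091596 / (0.145·0.091596 + 0.855·0.19095) = 0.013281/0.17654 = 0.0752.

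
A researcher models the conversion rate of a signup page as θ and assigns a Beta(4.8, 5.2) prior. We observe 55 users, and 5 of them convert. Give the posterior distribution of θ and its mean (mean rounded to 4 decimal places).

Observing 5 successes and 50 failures updates Beta(4.8, 5.2) by adding the success and failure counts to the two shape parameters: α = 4.8+5 = 9.8, β = 5.2+50 = 55.2.
E[θ | data] = 9.8/(9.8+55.2) = 0.1508.

Posterior: Beta(9.8, 55.2); mean ≈ 0.1508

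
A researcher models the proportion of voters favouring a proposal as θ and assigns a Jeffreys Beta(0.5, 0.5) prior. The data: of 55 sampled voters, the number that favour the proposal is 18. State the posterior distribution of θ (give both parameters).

Observing 18 successes and 37 failures updates Beta(0.5, 0.5) by adding the success and failure counts to the two shape parameters: α = 0.5+18 = 18.5, β = 0.5+37 = 37.5.

Posterior: Beta(18.5, 37.5)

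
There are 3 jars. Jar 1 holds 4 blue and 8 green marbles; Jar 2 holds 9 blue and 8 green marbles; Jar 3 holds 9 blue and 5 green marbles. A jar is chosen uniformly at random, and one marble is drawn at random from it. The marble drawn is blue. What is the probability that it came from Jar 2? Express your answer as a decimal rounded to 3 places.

Tabulate prior·likelihood by source: [1] prior 0.333333, lik 0.3333, product 0.1111; [2] prior 0.333333, lik 0.5294, product 0.1765; [3] prior 0.333333, lik 0.6429, product 0.2143.
Normalizing constant = 0.50187; the posterior for Jar 2 is its product over the sum, 0.1765/0.50187 = 0.352.

Posterior probability ≈ 0.352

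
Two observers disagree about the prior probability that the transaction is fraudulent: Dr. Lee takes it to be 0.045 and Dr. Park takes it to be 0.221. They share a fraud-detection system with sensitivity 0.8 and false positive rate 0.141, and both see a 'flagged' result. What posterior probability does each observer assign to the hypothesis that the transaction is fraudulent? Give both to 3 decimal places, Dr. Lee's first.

Dr. Lee: 0.211; Dr. Park: 0.617

P('+'|H) = 0.8, P('+'|¬H) = 0.141.
Dr. Lee: numerator 0.8·0.045 = 0.036000; evidence = 0.036000+0.141·0.955 = 0.17065; posterior = 0.211.
Dr. Park: numerator 0.8·0.221 = 0.17680; evidence = 0.17680+0.141·0.779 = 0.28664; posterior = 0.617.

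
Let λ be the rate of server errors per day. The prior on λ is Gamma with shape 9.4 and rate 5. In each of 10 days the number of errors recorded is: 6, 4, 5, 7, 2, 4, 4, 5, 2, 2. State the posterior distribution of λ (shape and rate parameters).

Total count ∑xᵢ = 41 over n = 10 days.
Gamma is conjugate to the Poisson likelihood: posterior is Gamma(shape = 9.4+41 = 50.4, rate = 5+10 = 15).

Posterior: Gamma(shape=50.4, rate=15)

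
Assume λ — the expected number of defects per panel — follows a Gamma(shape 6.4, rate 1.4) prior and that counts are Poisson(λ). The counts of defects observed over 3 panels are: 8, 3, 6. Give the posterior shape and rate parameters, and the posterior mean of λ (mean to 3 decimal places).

Posterior: Gamma(shape=23.4, rate=4.4); mean ≈ 5.318

Total count ∑xᵢ = 17 over n = 3 panels.
Gamma is conjugate to the Poisson likelihood: posterior is Gamma(shape = 6.4+17 = 23.4, rate = 1.4+3 = 4.4).
Posterior mean = shape/rate = 23.4/4.4 = 5.318.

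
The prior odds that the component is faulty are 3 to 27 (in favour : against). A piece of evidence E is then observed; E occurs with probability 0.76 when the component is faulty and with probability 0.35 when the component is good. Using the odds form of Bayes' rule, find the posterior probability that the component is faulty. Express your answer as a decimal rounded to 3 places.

Posterior probability ≈ 0.194

Prior odds = 3/27 = 0.11111.
Likelihood ratio for E = 0.76/0.35 = 2.1714.
Posterior odds = prior odds × LR = 0.24127.
Posterior probability = odds/(1+odds) = 0.24127/1.2413 = 0.194.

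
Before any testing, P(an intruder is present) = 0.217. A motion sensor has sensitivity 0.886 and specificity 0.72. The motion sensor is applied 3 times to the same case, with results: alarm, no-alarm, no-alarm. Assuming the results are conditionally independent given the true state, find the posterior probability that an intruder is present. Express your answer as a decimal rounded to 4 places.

Posterior P(H) ≈ 0.0215

Let H be the event that an intruder is present; start with P(H) = 0.217. P('alarm'|H) = 0.886, P('alarm'|¬H) = 0.28.
Update on result 1 ('alarm'): P(H) ← 0.886·0.2170 / (0.886·0.2170 + 0.28·0.7830) = 0.19226/0.41150 = 0.4672.
Update on result 2 ('no-alarm'): P(H) ← 0.114·0.4672 / (0.114·0.4672 + 0.72·0.5328) = 0.053263/0.43686 = 0.1219.
Update on result 3 ('no-alarm'): P(H) ← 0.114·0.1219 / (0.114·0.1219 + 0.72·0.8781) = 0.013899/0.64612 = 0.0215.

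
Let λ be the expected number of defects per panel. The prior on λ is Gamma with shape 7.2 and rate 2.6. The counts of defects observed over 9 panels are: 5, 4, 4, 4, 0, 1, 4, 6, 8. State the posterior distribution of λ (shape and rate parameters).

Posterior: Gamma(shape=43.2, rate=11.6)

Total count ∑xᵢ = 36 over n = 9 panels.
Gamma is conjugate to the Poisson likelihood: posterior is Gamma(shape = 7.2+36 = 43.2, rate = 2.6+9 = 11.6).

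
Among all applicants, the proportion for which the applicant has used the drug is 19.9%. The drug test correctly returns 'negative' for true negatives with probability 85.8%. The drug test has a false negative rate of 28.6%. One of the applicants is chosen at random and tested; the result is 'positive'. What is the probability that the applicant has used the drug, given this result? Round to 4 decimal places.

Write H for 'the applicant has used the drug'. Prior odds H:¬H = 0.199/0.801 = 0.24844. For the 'positive' outcome, the likelihood ratio is 0.714/0.142 = 5.0282.
Posterior odds = 0.24844 × 5.0282 = 1.2492, so P(H|E) = 1.2492/(1+1.2492) = 0.5554.

P(H | E) ≈ 0.5554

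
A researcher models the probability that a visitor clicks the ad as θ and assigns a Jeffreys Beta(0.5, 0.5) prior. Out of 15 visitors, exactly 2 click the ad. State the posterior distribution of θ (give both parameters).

Observing 2 successes and 13 failures updates Beta(0.5, 0.5) by adding the success and failure counts to the two shape parameters: α = 0.5+2 = 2.5, β = 0.5+13 = 13.5.

Posterior: Beta(2.5, 13.5)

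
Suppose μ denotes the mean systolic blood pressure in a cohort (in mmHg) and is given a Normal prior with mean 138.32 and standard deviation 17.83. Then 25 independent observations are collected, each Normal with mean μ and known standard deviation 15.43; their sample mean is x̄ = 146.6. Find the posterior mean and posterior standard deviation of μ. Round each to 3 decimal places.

Prior precision 1/τ₀² = 1/17.83² = 0.00314556; data precision n/σ² = 25/15.43² = 0.105005.
Posterior precision = 0.00314556 + 0.105005 = 0.108150, giving posterior SD = 1/√0.108150 = 3.041.
Posterior mean = (0.00314556·138.32 + 0.105005·146.6) / 0.108150 = 146.359.

Posterior mean ≈ 146.359; posterior SD ≈ 3.041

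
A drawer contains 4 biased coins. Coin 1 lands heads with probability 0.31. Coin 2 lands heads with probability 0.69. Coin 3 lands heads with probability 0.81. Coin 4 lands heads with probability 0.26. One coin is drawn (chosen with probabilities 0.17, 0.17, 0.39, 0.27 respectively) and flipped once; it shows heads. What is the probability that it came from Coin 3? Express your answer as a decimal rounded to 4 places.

Posterior probability ≈ 0.5681

P(heads|C1) = 0.31; P(heads|C2) = 0.69; P(heads|C3) = 0.81; P(heads|C4) = 0.26.
Prior × likelihood for each source: 0.17·0.31=0.05270, 0.17·0.69=0.1173, 0.39·0.81=0.3159, 0.27·0.26=0.07020. Summing gives P(heads) = 0.55610.
P(Coin 3 | heads) = 0.3159 / 0.55610 = 0.5681.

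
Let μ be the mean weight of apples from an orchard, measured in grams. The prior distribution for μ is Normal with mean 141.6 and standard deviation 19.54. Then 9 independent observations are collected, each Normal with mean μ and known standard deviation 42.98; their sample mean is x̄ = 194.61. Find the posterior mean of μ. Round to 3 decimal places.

With known σ, the Normal prior is conjugate. Weight on the data is w = (n/σ²)/(n/σ² + 1/τ₀²) = 0.00487203/(0.00487203+0.00261909) = 0.65037.
Posterior mean = w·x̄ + (1−w)·μ₀ = 0.65037·194.61 + 0.34963·141.6 = 176.076.

Posterior mean ≈ 176.076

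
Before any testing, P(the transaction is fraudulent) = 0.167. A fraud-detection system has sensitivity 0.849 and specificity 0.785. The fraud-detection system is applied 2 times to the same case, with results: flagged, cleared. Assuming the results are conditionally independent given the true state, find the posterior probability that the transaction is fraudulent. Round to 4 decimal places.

With H the event that the transaction is fraudulent, the joint likelihood of the observed sequence is P(data|H) = 0.849·0.151 = 0.12820 and P(data|¬H) = 0.215·0.785 = 0.16878.
Bayes: P(H|data) = 0.167·0.12820 / (0.167·0.12820 + 0.833·0.16878) = 0.021409/0.16200 = 0.1322.

Posterior P(H) ≈ 0.1322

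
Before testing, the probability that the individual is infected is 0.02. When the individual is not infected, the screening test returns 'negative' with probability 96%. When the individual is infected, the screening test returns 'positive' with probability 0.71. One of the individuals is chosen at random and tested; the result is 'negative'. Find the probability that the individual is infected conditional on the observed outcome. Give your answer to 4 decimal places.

P(H | E) ≈ 0.0061

Let H be the event that the individual is infected. P(H) = 0.02, so P(¬H) = 0.98. With E the 'negative' result, P(E|H) = 0.29 and P(E|¬H) = 0.96.
P(E) = 0.29·0.02 + 0.96·0.98 = 0.0058000 + 0.94080 = 0.94660.
By Bayes' theorem, P(H|E) = 0.0058000 / 0.94660 = 0.0061.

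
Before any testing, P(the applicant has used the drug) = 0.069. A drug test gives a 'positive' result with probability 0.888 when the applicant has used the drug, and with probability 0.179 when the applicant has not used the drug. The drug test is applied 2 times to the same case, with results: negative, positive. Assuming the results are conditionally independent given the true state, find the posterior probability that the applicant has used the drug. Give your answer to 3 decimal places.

With H the event that the applicant has used the drug, the joint likelihood of the observed sequence is P(data|H) = 0.112·0.888 = 0.099456 and P(data|¬H) = 0.821·0.179 = 0.14696.
Bayes: P(H|data) = 0.069·0.099456 / (0.069·0.099456 + 0.931·0.14696) = 0.0068625/0.14368 = 0.0478.

Posterior P(H) ≈ 0.048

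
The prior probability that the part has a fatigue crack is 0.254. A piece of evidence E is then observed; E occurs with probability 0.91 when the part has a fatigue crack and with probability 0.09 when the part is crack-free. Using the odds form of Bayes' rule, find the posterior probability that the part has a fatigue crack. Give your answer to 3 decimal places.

Prior odds = 0.254/(1−0.254) = 0.34048.
Likelihood ratio for E = 0.91/0.09 = 10.111.
Posterior odds = prior odds × LR = 3.4427.
Posterior probability = odds/(1+odds) = 3.4427/4.4427 = 0.775.

Posterior probability ≈ 0.775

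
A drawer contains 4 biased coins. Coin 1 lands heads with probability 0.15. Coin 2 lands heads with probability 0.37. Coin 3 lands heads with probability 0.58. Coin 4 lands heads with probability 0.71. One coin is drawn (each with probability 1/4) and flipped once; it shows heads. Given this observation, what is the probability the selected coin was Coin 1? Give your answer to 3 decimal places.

Posterior probability ≈ 0.083

P(heads|C1) = 0.15; P(heads|C2) = 0.37; P(heads|C3) = 0.58; P(heads|C4) = 0.71.
Prior × likelihood for each source: 0.25·0.15=0.03750, 0.25·0.37=0.09250, 0.25·0.58=0.1450, 0.25·0.71=0.1775. Summing gives P(heads) = 0.45250.
P(Coin 1 | heads) = 0.03750 / 0.45250 = 0.083.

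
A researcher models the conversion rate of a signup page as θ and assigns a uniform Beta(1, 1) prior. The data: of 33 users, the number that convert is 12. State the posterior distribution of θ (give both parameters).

Observing 12 successes and 21 failures updates Beta(1, 1) by adding the success and failure counts to the two shape parameters: α = 1+12 = 13, β = 1+21 = 22.

Posterior: Beta(13, 22)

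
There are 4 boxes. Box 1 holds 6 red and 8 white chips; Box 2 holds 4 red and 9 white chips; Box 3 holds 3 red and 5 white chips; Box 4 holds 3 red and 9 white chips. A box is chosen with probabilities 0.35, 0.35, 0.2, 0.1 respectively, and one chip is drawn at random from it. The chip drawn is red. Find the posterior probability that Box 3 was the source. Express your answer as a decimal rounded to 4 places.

Posterior probability ≈ 0.2097

Tabulate prior·likelihood by source: [1] prior 0.35, lik 0.4286, product 0.1500; [2] prior 0.35, lik 0.3077, product 0.1077; [3] prior 0.2, lik 0.375, product 0.07500; [4] prior 0.1, lik 0.25, product 0.02500.
Normalizing constant = 0.35769; the posterior for Box 3 is its product over the sum, 0.07500/0.35769 = 0.2097.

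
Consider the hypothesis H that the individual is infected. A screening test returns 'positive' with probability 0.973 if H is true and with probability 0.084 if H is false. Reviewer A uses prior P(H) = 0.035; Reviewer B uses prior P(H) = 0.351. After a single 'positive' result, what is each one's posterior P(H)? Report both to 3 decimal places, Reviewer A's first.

P('+'|H) = 0.973, P('+'|¬H) = 0.084.
Reviewer A: numerator 0.973·0.035 = 0.034055; evidence = 0.034055+0.084·0.965 = 0.11512; posterior = 0.296.
Reviewer B: numerator 0.973·0.351 = 0.34152; evidence = 0.34152+0.084·0.649 = 0.39604; posterior = 0.862.

Reviewer A: 0.296; Reviewer B: 0.862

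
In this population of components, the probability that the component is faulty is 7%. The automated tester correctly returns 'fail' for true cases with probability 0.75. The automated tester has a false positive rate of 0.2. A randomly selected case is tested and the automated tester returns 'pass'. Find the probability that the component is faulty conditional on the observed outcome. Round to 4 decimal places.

P(H | E) ≈ 0.0230

Let H be the event that the component is faulty. P(H) = 0.07, so P(¬H) = 0.93. With E the 'pass' result, P(E|H) = 0.25 and P(E|¬H) = 0.8.
P(E) = 0.25·0.07 + 0.8·0.93 = 0.017500 + 0.74400 = 0.76150.
By Bayes' theorem, P(H|E) = 0.017500 / 0.76150 = 0.0230.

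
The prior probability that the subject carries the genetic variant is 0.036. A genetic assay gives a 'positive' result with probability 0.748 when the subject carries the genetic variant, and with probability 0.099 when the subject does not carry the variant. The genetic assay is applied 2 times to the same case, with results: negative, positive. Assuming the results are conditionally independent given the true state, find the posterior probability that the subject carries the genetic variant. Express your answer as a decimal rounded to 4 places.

Let H be the event that the subject carries the genetic variant; start with P(H) = 0.036. P('positive'|H) = 0.748, P('positive'|¬H) = 0.099.
Update on result 1 ('negative'): P(H) ← 0.252·0.0360 / (0.252·0.0360 + 0.901·0.9640) = 0.0090720/0.87764 = 0.0103.
Update on result 2 ('positive'): P(H) ← 0.748·0.0103 / (0.748·0.0103 + 0.099·0.9897) = 0.0077320/0.10571 = 0.0731.

Posterior P(H) ≈ 0.0731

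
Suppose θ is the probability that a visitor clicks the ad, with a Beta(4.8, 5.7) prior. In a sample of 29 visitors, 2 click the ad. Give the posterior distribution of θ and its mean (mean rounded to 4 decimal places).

Posterior: Beta(6.8, 32.7); mean ≈ 0.1722

The binomial likelihood is conjugate to the Beta prior: with 2 successes and 27 failures, the posterior is Beta(4.8+2, 5.7+27) = Beta(6.8, 32.7).
Posterior mean = α/(α+β) = 6.8/39.5 = 0.1722.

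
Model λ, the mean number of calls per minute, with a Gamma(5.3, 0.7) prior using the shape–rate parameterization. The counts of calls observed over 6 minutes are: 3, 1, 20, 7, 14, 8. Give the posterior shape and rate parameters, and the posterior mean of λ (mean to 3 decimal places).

Total count ∑xᵢ = 53 over n = 6 minutes.
Gamma is conjugate to the Poisson likelihood: posterior is Gamma(shape = 5.3+53 = 58.3, rate = 0.7+6 = 6.7).
E[λ | data] = 58.3/6.7 = 8.701.

Posterior: Gamma(shape=58.3, rate=6.7); mean ≈ 8.701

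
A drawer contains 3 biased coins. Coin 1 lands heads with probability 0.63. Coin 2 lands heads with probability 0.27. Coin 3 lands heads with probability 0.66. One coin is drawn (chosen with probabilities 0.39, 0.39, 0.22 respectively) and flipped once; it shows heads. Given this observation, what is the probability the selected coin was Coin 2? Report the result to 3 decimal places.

Posterior probability ≈ 0.212

Tabulate prior·likelihood by source: [1] prior 0.39, lik 0.63, product 0.2457; [2] prior 0.39, lik 0.27, product 0.1053; [3] prior 0.22, lik 0.66, product 0.1452.
Normalizing constant = 0.49620; the posterior for Coin 2 is its product over the sum, 0.1053/0.49620 = 0.212.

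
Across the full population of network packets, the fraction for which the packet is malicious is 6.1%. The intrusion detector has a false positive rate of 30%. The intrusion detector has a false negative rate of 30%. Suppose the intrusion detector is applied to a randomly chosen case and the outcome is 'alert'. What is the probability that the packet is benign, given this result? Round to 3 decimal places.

P(¬H | E) ≈ 0.868

Write H for 'the packet is malicious'. Prior odds H:¬H = 0.061/0.939 = 0.064963. For the 'alert' outcome, the likelihood ratio is 0.7/0.3 = 2.3333.
Posterior odds = 0.064963 × 2.3333 = 0.15158, so P(H|E) = 0.15158/(1+0.15158) = 0.132. Then P(¬H|E) = 1 − 0.132 = 0.868.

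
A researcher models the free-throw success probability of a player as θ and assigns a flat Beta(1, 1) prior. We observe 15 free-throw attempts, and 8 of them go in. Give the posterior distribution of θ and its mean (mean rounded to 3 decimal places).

Posterior: Beta(9, 8); mean ≈ 0.529

The binomial likelihood is conjugate to the Beta prior: with 8 successes and 7 failures, the posterior is Beta(1+8, 1+7) = Beta(9, 8).
Posterior mean = α/(α+β) = 9/17 = 0.529.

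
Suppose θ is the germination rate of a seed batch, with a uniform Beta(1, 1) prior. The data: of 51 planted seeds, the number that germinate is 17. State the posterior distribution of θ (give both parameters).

Posterior: Beta(18, 35)

Observing 17 successes and 34 failures updates Beta(1, 1) by adding the success and failure counts to the two shape parameters: α = 1+17 = 18, β = 1+34 = 35.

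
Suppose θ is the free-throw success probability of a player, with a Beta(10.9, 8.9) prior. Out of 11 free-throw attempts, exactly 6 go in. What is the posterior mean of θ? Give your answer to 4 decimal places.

Posterior mean ≈ 0.5487

Observing 6 successes and 5 failures updates Beta(10.9, 8.9) by adding the success and failure counts to the two shape parameters: α = 10.9+6 = 16.9, β = 8.9+5 = 13.9.
Posterior mean = α/(α+β) = 16.9/30.8 = 0.5487.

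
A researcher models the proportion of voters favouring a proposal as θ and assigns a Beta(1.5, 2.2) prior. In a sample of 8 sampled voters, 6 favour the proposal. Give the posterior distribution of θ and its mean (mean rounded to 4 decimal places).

Posterior: Beta(7.5, 4.2); mean ≈ 0.6410

Observing 6 successes and 2 failures updates Beta(1.5, 2.2) by adding the success and failure counts to the two shape parameters: α = 1.5+6 = 7.5, β = 2.2+2 = 4.2.
E[θ | data] = 7.5/(7.5+4.2) = 0.6410.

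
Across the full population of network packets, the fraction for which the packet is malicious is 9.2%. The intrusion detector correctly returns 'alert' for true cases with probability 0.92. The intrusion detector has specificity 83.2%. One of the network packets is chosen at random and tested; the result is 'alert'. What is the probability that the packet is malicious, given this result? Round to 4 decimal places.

P(H | E) ≈ 0.3569

Let H be the event that the packet is malicious. P(H) = 0.092, so P(¬H) = 0.908. With E the 'alert' result, P(E|H) = 0.92 and P(E|¬H) = 0.168.
P(E) = 0.92·0.092 + 0.168·0.908 = 0.084640 + 0.15254 = 0.23718.
By Bayes' theorem, P(H|E) = 0.084640 / 0.23718 = 0.3569.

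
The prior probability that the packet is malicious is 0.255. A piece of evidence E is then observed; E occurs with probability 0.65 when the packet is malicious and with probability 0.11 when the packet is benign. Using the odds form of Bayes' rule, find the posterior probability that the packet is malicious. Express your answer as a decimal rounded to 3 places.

Posterior probability ≈ 0.669

Prior odds = 0.255/(1−0.255) = 0.34228. In log-odds, ln(0.34228) = -1.0721.
Add log likelihood ratio: ln(5.9091) = 1.7765.
Posterior log-odds = 0.70437, so posterior odds = exp(0.70437) = 2.0226. Converting, P(H|E) = 2.0226/3.0226 = 0.669.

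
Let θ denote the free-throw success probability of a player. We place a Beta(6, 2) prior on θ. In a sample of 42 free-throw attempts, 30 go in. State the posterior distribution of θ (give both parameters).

The binomial likelihood is conjugate to the Beta prior: with 30 successes and 12 failures, the posterior is Beta(6+30, 2+12) = Beta(36, 14).

Posterior: Beta(36, 14)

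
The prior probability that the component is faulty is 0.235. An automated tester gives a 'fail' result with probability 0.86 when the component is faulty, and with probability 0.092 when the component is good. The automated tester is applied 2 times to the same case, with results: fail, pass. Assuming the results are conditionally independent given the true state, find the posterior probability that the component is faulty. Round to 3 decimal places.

Let H be the event that the component is faulty; start with P(H) = 0.235. P('fail'|H) = 0.86, P('fail'|¬H) = 0.092.
Update on result 1 ('fail'): P(H) ← 0.86·0.2350 / (0.86·0.2350 + 0.092·0.7650) = 0.20210/0.27248 = 0.7417.
Update on result 2 ('pass'): P(H) ← 0.14·0.7417 / (0.14·0.7417 + 0.908·0.2583) = 0.10384/0.33837 = 0.3069.

Posterior P(H) ≈ 0.307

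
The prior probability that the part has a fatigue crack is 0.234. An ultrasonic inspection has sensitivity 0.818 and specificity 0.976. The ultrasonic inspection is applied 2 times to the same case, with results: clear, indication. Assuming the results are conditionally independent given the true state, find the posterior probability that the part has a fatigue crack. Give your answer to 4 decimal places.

Posterior P(H) ≈ 0.6600

Let H be the event that the part has a fatigue crack; start with P(H) = 0.234. P('indication'|H) = 0.818, P('indication'|¬H) = 0.024.
Update on result 1 ('clear'): P(H) ← 0.182·0.2340 / (0.182·0.2340 + 0.976·0.7660) = 0.042588/0.79020 = 0.0539.
Update on result 2 ('indication'): P(H) ← 0.818·0.0539 / (0.818·0.0539 + 0.024·0.9461) = 0.044086/0.066793 = 0.6600.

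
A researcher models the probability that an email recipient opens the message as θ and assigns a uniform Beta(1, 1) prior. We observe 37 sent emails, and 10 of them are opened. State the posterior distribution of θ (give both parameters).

Observing 10 successes and 27 failures updates Beta(1, 1) by adding the success and failure counts to the two shape parameters: α = 1+10 = 11, β = 1+27 = 28.

Posterior: Beta(11, 28)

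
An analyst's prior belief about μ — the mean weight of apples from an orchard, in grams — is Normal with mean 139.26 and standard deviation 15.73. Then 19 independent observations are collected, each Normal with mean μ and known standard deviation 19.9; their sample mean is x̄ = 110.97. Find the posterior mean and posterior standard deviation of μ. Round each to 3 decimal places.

With known σ, the Normal prior is conjugate. Weight on the data is w = (n/σ²)/(n/σ² + 1/τ₀²) = 0.0479786/(0.0479786+0.00404150) = 0.92231.
Posterior mean = w·x̄ + (1−w)·μ₀ = 0.92231·110.97 + 0.077691·139.26 = 113.168. Posterior variance = 1/(0.0479786+0.00404150) = 19.2233, so SD = 4.384.

Posterior mean ≈ 113.168; posterior SD ≈ 4.384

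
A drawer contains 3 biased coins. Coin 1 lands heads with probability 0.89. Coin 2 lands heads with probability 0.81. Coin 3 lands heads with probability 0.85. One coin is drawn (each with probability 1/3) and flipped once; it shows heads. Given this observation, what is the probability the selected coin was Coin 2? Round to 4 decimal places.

P(heads|C1) = 0.89; P(heads|C2) = 0.81; P(heads|C3) = 0.85.
Prior × likelihood for each source: 0.333333·0.89=0.2967, 0.333333·0.81=0.2700, 0.333333·0.85=0.2833. Summing gives P(heads) = 0.85000.
P(Coin 2 | heads) = 0.2700 / 0.85000 = 0.3176.

Posterior probability ≈ 0.3176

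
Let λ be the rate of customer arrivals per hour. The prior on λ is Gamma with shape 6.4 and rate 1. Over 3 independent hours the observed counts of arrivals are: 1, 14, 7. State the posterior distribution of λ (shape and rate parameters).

The Poisson likelihood adds the total count to the shape and the number of exposure periods to the rate. Here ∑xᵢ = 22 and n = 3, so shape 6.4→28.4 and rate 1→4.

Posterior: Gamma(shape=28.4, rate=4)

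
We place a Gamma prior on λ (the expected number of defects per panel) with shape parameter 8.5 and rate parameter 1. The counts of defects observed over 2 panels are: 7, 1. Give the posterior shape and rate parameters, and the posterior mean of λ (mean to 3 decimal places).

Posterior: Gamma(shape=16.5, rate=3); mean ≈ 5.500

The Poisson likelihood adds the total count to the shape and the number of exposure periods to the rate. Here ∑xᵢ = 8 and n = 2, so shape 8.5→16.5 and rate 1→3.
Posterior mean = shape/rate = 16.5/3 = 5.500.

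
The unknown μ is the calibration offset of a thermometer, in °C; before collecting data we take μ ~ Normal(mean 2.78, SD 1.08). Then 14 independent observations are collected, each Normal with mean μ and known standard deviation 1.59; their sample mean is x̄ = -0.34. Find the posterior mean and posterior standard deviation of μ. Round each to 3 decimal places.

With known σ, the Normal prior is conjugate. Weight on the data is w = (n/σ²)/(n/σ² + 1/τ₀²) = 5.53776/(5.53776+0.857339) = 0.86594.
Posterior mean = w·x̄ + (1−w)·μ₀ = 0.86594·-0.34 + 0.13406·2.78 = 0.078. Posterior variance = 1/(5.53776+0.857339) = 0.156370, so SD = 0.395.

Posterior mean ≈ 0.078; posterior SD ≈ 0.395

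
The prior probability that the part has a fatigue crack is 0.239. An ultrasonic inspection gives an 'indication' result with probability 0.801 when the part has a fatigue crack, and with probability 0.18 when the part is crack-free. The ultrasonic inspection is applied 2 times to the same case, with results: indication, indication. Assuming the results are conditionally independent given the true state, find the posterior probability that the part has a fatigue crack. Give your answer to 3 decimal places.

With H the event that the part has a fatigue crack, the joint likelihood of the observed sequence is P(data|H) = 0.801·0.801 = 0.64160 and P(data|¬H) = 0.18·0.18 = 0.032400.
Bayes: P(H|data) = 0.239·0.64160 / (0.239·0.64160 + 0.761·0.032400) = 0.15334/0.17800 = 0.8615.

Posterior P(H) ≈ 0.861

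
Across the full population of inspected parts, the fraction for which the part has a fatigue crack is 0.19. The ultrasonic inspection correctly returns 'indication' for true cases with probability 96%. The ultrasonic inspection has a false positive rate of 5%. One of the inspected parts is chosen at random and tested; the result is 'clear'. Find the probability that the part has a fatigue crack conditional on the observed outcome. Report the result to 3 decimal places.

Write H for 'the part has a fatigue crack'. Prior odds H:¬H = 0.19/0.81 = 0.23457. For the 'clear' outcome, the likelihood ratio is 0.04/0.95 = 0.042105.
Posterior odds = 0.23457 × 0.042105 = 0.0098765, so P(H|E) = 0.0098765/(1+0.0098765) = 0.010.

P(H | E) ≈ 0.010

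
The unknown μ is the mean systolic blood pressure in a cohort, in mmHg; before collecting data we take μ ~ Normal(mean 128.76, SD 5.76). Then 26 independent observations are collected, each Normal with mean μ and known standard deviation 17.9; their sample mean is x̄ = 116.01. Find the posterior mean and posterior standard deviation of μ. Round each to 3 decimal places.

Posterior mean ≈ 119.463; posterior SD ≈ 2.998

Prior precision 1/τ₀² = 1/5.76² = 0.0301408; data precision n/σ² = 26/17.9² = 0.0811460.
Posterior precision = 0.0301408 + 0.0811460 = 0.111287, giving posterior SD = 1/√0.111287 = 2.998.
Posterior mean = (0.0301408·128.76 + 0.0811460·116.01) / 0.111287 = 119.463.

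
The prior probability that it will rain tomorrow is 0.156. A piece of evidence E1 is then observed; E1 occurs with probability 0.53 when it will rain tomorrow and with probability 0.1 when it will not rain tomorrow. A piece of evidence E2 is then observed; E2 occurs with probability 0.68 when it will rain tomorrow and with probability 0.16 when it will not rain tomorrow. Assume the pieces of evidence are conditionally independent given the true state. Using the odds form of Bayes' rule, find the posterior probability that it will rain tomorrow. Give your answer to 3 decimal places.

Prior odds = 0.156/(1−0.156) = 0.18483. In log-odds, ln(0.18483) = -1.6883.
Add log likelihood ratios: ln(5.3000) + ln(4.2500) = 3.1146.
Posterior log-odds = 1.4263, so posterior odds = exp(1.4263) = 4.1634. Converting, P(H|E) = 4.1634/5.1634 = 0.806.

Posterior probability ≈ 0.806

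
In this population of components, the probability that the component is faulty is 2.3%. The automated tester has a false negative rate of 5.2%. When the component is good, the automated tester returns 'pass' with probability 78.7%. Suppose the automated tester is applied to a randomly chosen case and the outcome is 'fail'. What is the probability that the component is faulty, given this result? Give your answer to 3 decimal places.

Write H for 'the component is faulty'. Prior odds H:¬H = 0.023/0.977 = 0.023541. For the 'fail' outcome, the likelihood ratio is 0.948/0.213 = 4.4507.
Posterior odds = 0.023541 × 4.4507 = 0.10478, so P(H|E) = 0.10478/(1+0.10478) = 0.095.

P(H | E) ≈ 0.095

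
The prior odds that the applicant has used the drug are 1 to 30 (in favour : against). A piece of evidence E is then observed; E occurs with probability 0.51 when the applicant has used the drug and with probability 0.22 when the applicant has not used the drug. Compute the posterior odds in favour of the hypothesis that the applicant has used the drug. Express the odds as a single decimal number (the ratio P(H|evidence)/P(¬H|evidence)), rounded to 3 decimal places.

Posterior odds ≈ 0.077

Prior odds = 1/30 = 0.033333. In log-odds, ln(0.033333) = -3.4012.
Add log likelihood ratio: ln(2.3182) = 0.84078.
Posterior log-odds = -2.5604, so posterior odds = exp(-2.5604) = 0.077273.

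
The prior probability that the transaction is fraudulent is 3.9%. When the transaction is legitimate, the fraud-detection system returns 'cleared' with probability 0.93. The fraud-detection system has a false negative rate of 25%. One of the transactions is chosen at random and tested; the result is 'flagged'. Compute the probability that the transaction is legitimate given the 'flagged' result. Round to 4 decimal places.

P(¬H | E) ≈ 0.6970

Let H be the event that the transaction is fraudulent. P(H) = 0.039, so P(¬H) = 0.961. With E the 'flagged' result, P(E|H) = 0.75 and P(E|¬H) = 0.07.
P(E) = 0.75·0.039 + 0.07·0.961 = 0.029250 + 0.067270 = 0.096520.
By Bayes' theorem, P(H|E) = 0.029250 / 0.096520 = 0.3030. Hence P(¬H|E) = 1 − 0.3030 = 0.6970.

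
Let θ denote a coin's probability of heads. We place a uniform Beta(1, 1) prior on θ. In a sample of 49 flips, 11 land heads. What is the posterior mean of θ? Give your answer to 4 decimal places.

Observing 11 successes and 38 failures updates Beta(1, 1) by adding the success and failure counts to the two shape parameters: α = 1+11 = 12, β = 1+38 = 39.
E[θ | data] = 12/(12+39) = 0.2353.

Posterior mean ≈ 0.2353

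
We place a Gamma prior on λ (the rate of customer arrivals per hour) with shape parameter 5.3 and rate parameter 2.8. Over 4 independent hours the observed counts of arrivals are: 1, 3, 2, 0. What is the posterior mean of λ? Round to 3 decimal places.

Total count ∑xᵢ = 6 over n = 4 hours.
Gamma is conjugate to the Poisson likelihood: posterior is Gamma(shape = 5.3+6 = 11.3, rate = 2.8+4 = 6.8).
Posterior mean = shape/rate = 11.3/6.8 = 1.662.

Posterior mean ≈ 1.662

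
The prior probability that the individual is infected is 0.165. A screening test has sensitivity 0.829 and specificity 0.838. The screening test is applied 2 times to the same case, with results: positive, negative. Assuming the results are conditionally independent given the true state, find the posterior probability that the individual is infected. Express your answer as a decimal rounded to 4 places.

Posterior P(H) ≈ 0.1710

With H the event that the individual is infected, the joint likelihood of the observed sequence is P(data|H) = 0.829·0.171 = 0.14176 and P(data|¬H) = 0.162·0.838 = 0.13576.
Bayes: P(H|data) = 0.165·0.14176 / (0.165·0.14176 + 0.835·0.13576) = 0.023390/0.13675 = 0.1710.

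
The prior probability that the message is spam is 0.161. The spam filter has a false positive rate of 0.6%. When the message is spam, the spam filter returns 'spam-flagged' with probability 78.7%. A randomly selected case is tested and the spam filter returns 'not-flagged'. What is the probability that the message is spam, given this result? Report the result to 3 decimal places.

Write H for 'the message is spam'. Prior odds H:¬H = 0.161/0.839 = 0.19190. For the 'not-flagged' outcome, the likelihood ratio is 0.213/0.994 = 0.21429.
Posterior odds = 0.19190 × 0.21429 = 0.041120, so P(H|E) = 0.041120/(1+0.041120) = 0.039.

P(H | E) ≈ 0.039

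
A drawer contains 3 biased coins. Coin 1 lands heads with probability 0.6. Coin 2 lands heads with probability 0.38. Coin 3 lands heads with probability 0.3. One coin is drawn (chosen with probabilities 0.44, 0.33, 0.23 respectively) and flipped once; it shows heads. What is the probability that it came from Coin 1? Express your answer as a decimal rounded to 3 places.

Posterior probability ≈ 0.576

P(heads|C1) = 0.6; P(heads|C2) = 0.38; P(heads|C3) = 0.3.
Prior × likelihood for each source: 0.44·0.6=0.2640, 0.33·0.38=0.1254, 0.23·0.3=0.06900. Summing gives P(heads) = 0.45840.
P(Coin 1 | heads) = 0.2640 / 0.45840 = 0.576.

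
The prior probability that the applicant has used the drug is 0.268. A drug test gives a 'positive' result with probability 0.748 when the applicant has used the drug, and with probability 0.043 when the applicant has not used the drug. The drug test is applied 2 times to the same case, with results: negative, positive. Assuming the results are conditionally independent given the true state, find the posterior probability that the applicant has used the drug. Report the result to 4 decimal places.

Posterior P(H) ≈ 0.6265

With H the event that the applicant has used the drug, the joint likelihood of the observed sequence is P(data|H) = 0.252·0.748 = 0.18850 and P(data|¬H) = 0.957·0.043 = 0.041151.
Bayes: P(H|data) = 0.268·0.18850 / (0.268·0.18850 + 0.732·0.041151) = 0.050517/0.080639 = 0.6265.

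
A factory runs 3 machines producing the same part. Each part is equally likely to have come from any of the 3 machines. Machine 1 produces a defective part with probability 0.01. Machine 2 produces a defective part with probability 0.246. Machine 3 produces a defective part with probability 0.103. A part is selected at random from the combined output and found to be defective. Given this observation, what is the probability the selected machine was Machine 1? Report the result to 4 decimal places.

P(defective|M1) = 0.01; P(defective|M2) = 0.246; P(defective|M3) = 0.103.
Prior × likelihood for each source: 0.333333·0.01=0.003333, 0.333333·0.246=0.08200, 0.333333·0.103=0.03433. Summing gives P(defective) = 0.11967.
P(Machine 1 | defective) = 0.003333 / 0.11967 = 0.0279.

Posterior probability ≈ 0.0279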